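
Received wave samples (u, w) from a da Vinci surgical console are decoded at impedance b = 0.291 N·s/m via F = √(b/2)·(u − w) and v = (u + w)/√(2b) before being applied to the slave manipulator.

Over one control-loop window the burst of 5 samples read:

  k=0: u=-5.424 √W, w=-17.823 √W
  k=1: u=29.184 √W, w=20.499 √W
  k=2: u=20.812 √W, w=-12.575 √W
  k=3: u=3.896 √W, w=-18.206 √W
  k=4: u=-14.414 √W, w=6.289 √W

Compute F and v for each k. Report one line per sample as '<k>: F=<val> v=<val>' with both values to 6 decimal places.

0: F=4.729532 v=-30.472313
1: F=3.312847 v=65.124788
2: F=12.735292 v=10.797111
3: F=8.430689 v=-18.757638
4: F=-7.897048 v=-10.650301

k=0: u−w=12.399000, u+w=-23.247000; √(b/2)=0.381445, √(2b)=0.762889; F=0.381445×12.399=4.729532, v=-23.247000/0.762889=-30.472313
k=1: u−w=8.685000, u+w=49.683000; √(b/2)=0.381445, √(2b)=0.762889; F=0.381445×8.685=3.312847, v=49.683000/0.762889=65.124788
k=2: u−w=33.387000, u+w=8.237000; √(b/2)=0.381445, √(2b)=0.762889; F=0.381445×33.387=12.735292, v=8.237000/0.762889=10.797111
k=3: u−w=22.102000, u+w=-14.310000; √(b/2)=0.381445, √(2b)=0.762889; F=0.381445×22.102=8.430689, v=-14.310000/0.762889=-18.757638
k=4: u−w=-20.703000, u+w=-8.125000; √(b/2)=0.381445, √(2b)=0.762889; F=0.381445×(-20.703)=-7.897048, v=-8.125000/0.762889=-10.650301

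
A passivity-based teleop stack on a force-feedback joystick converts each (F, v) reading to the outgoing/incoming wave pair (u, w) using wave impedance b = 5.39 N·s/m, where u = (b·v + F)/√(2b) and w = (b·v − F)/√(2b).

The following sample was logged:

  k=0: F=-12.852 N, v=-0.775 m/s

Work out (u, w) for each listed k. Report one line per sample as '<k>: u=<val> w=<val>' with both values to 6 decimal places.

k=0: b·v=5.39×(-0.775)=-4.177250; √(2b)=3.283291; u=(-4.177250+(-12.852))/3.283291=-5.186640, w=(-4.177250−(-12.852))/3.283291=2.642090

0: u=-5.186640 w=2.642090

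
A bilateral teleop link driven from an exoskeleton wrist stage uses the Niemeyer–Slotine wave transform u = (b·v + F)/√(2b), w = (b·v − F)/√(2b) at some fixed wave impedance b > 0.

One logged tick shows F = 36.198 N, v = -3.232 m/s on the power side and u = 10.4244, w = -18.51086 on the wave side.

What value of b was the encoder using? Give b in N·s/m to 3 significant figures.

b = 3.13 N·s/m

u + w = -8.0865;  u + w = √(2b)·v, so √(2b) = -8.0865/(-3.232) = 2.5020.
b = (√(2b))²/2 = 6.2600/2 = 3.1300.
(Check via u − w = 2F/√(2b): u − w = 28.9353, 2F/√(2b) = 28.9353.)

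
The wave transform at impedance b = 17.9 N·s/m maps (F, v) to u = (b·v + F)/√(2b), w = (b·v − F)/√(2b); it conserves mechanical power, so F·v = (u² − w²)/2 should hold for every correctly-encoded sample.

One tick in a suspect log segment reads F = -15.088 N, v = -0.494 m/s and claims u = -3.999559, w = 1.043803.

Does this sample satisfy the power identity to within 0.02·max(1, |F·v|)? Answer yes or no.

yes

F·v = (-15.088)×(-0.494) = 7.453472 W.
(u² − w²)/2 = (15.996472 − 1.089525)/2 = 7.453474 W.
|Δ| = 0.000002;  2% of max(1, |F·v|) = 0.149069.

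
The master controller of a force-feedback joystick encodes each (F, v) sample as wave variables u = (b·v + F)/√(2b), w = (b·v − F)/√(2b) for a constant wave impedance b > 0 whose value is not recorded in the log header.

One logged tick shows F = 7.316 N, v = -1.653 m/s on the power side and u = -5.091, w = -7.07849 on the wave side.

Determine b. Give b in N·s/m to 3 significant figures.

u + w = -12.16949;  u + w = √(2b)·v, so √(2b) = -12.16949/(-1.653) = 7.36206.
b = (√(2b))²/2 = 54.19997/2 = 27.09999.
(Check via u − w = 2F/√(2b): u − w = 1.98749, 2F/√(2b) = 1.98749.)

b = 27.1 N·s/m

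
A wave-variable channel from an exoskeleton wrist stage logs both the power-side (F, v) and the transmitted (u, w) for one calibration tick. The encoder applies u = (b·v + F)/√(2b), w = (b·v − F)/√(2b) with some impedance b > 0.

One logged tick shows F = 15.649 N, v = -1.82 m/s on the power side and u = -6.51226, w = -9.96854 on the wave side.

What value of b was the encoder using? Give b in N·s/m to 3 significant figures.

u + w = -16.48080;  u + w = √(2b)·v, so √(2b) = -16.48080/(-1.82) = 9.05538.
b = (√(2b))²/2 = 81.99999/2 = 41.00000.
(Check via u − w = 2F/√(2b): u − w = 3.45628, 2F/√(2b) = 3.45629.)

b = 41 N·s/m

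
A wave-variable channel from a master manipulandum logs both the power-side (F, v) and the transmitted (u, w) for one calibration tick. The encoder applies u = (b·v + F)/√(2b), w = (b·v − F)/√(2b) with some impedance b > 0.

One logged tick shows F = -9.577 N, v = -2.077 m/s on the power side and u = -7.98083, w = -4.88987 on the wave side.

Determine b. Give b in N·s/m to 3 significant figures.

b = 19.2 N·s/m

u + w = -12.87070;  u + w = √(2b)·v, so √(2b) = -12.87070/(-2.077) = 6.19677.
b = (√(2b))²/2 = 38.40001/2 = 19.20001.
(Check via u − w = 2F/√(2b): u − w = -3.09096, 2F/√(2b) = -3.09096.)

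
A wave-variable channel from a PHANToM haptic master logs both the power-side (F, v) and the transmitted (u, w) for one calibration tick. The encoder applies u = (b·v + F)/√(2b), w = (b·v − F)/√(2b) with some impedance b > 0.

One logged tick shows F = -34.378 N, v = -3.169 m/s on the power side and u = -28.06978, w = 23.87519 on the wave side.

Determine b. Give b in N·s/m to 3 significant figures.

b = 0.876 N·s/m

u + w = -4.1946;  u + w = √(2b)·v, so √(2b) = -4.1946/(-3.169) = 1.3236.
b = (√(2b))²/2 = 1.7520/2 = 0.8760.
(Check via u − w = 2F/√(2b): u − w = -51.9450, 2F/√(2b) = -51.9449.)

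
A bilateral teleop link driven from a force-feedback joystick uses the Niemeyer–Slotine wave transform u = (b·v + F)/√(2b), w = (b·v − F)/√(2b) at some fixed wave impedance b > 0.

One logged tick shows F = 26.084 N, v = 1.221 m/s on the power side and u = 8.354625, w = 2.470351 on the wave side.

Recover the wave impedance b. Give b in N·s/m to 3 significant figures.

b = 39.3 N·s/m

u + w = 10.824976;  u + w = √(2b)·v, so √(2b) = 10.824976/1.221 = 8.865664.
b = (√(2b))²/2 = 78.600002/2 = 39.300001.
(Check via u − w = 2F/√(2b): u − w = 5.884274, 2F/√(2b) = 5.884274.)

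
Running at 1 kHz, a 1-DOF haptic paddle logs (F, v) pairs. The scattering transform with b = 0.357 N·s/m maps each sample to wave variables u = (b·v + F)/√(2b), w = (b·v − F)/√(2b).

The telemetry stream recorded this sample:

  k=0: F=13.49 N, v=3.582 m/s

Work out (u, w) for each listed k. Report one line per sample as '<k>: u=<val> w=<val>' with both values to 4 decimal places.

0: u=17.4781 w=-14.4514

k=0: b·v=0.357×3.582=1.2788; √(2b)=0.8450; u=(1.2788+13.49)/0.8450=17.4781, w=(1.2788−13.49)/0.8450=-14.4514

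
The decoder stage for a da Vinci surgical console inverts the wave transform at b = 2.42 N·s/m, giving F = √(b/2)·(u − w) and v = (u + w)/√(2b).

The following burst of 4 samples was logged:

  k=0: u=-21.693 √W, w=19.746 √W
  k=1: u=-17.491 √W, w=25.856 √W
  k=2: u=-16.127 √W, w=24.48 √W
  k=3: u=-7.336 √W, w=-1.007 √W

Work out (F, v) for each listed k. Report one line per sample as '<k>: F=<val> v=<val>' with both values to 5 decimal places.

k=0: u−w=-41.43900, u+w=-1.94700; √(b/2)=1.10000, √(2b)=2.20000; F=1.10000×(-41.439)=-45.58290, v=-1.94700/2.20000=-0.88500
k=1: u−w=-43.34700, u+w=8.36500; √(b/2)=1.10000, √(2b)=2.20000; F=1.10000×(-43.347)=-47.68170, v=8.36500/2.20000=3.80227
k=2: u−w=-40.60700, u+w=8.35300; √(b/2)=1.10000, √(2b)=2.20000; F=1.10000×(-40.607)=-44.66770, v=8.35300/2.20000=3.79682
k=3: u−w=-6.32900, u+w=-8.34300; √(b/2)=1.10000, √(2b)=2.20000; F=1.10000×(-6.329)=-6.96190, v=-8.34300/2.20000=-3.79227

0: F=-45.58290 v=-0.88500
1: F=-47.68170 v=3.80227
2: F=-44.66770 v=3.79682
3: F=-6.96190 v=-3.79227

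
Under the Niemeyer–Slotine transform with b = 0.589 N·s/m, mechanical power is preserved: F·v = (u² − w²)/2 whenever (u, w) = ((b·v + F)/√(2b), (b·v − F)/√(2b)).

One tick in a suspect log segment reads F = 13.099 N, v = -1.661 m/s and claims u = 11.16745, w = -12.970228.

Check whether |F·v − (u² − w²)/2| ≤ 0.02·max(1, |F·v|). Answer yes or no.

yes

F·v = 13.099×(-1.661) = -21.757439 W.
(u² − w²)/2 = (124.711940 − 168.226814)/2 = -21.757437 W.
|Δ| = 0.000002;  2% of max(1, |F·v|) = 0.435149.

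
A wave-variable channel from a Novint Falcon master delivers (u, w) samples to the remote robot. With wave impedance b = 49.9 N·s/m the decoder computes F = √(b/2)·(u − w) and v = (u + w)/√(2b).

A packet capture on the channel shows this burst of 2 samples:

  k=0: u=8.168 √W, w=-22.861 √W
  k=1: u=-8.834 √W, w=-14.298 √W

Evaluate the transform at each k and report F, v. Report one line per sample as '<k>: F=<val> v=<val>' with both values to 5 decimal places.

0: F=154.98978 v=-1.47077
1: F=27.29267 v=-2.31552

k=0: u−w=31.02900, u+w=-14.69300; √(b/2)=4.99500, √(2b)=9.98999; F=4.99500×31.029=154.98978, v=-14.69300/9.98999=-1.47077
k=1: u−w=5.46400, u+w=-23.13200; √(b/2)=4.99500, √(2b)=9.98999; F=4.99500×5.464=27.29267, v=-23.13200/9.98999=-2.31552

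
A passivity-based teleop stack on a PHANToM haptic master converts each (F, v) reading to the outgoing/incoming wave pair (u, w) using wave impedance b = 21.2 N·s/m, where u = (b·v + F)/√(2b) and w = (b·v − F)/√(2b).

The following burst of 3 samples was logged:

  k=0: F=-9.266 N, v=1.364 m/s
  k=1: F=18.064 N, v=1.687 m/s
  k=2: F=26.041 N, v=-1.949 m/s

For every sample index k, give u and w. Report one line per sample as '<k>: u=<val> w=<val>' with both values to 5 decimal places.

k=0: b·v=21.2×1.364=28.91680; √(2b)=6.51153; u=(28.91680+(-9.266))/6.51153=3.01785, w=(28.91680−(-9.266))/6.51153=5.86388
k=1: b·v=21.2×1.687=35.76440; √(2b)=6.51153; u=(35.76440+18.064)/6.51153=8.26663, w=(35.76440−18.064)/6.51153=2.71832
k=2: b·v=21.2×(-1.949)=-41.31880; √(2b)=6.51153; u=(-41.31880+26.041)/6.51153=-2.34627, w=(-41.31880−26.041)/6.51153=-10.34470

0: u=3.01785 w=5.86388
1: u=8.26663 w=2.71832
2: u=-2.34627 w=-10.34470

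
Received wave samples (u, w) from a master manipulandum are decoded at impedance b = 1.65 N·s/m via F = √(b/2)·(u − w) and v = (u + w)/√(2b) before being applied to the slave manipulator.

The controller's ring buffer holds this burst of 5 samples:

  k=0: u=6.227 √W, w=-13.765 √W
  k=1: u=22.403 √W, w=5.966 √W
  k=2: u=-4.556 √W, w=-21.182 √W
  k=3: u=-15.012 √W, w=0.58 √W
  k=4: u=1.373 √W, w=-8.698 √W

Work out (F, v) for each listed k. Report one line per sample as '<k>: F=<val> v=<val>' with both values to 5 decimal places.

0: F=18.15864 v=-4.14953
1: F=14.92965 v=15.61662
2: F=15.10131 v=-14.16830
3: F=-14.16214 v=-7.94455
4: F=9.14744 v=-4.03228

k=0: u−w=19.99200, u+w=-7.53800; √(b/2)=0.90830, √(2b)=1.81659; F=0.90830×19.992=18.15864, v=-7.53800/1.81659=-4.14953
k=1: u−w=16.43700, u+w=28.36900; √(b/2)=0.90830, √(2b)=1.81659; F=0.90830×16.437=14.92965, v=28.36900/1.81659=15.61662
k=2: u−w=16.62600, u+w=-25.73800; √(b/2)=0.90830, √(2b)=1.81659; F=0.90830×16.626=15.10131, v=-25.73800/1.81659=-14.16830
k=3: u−w=-15.59200, u+w=-14.43200; √(b/2)=0.90830, √(2b)=1.81659; F=0.90830×(-15.592)=-14.16214, v=-14.43200/1.81659=-7.94455
k=4: u−w=10.07100, u+w=-7.32500; √(b/2)=0.90830, √(2b)=1.81659; F=0.90830×10.071=9.14744, v=-7.32500/1.81659=-4.03228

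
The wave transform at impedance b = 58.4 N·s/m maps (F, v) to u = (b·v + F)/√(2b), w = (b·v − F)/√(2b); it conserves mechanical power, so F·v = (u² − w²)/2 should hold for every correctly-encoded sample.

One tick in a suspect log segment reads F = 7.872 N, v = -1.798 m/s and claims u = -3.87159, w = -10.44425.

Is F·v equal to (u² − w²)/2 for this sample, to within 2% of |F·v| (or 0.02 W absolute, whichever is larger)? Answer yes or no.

no

F·v = 7.872×(-1.798) = -14.1539 W.
(u² − w²)/2 = (14.9892 − 109.0824)/2 = -47.0466 W.
|Δ| = 32.8927;  2% of max(1, |F·v|) = 0.2831.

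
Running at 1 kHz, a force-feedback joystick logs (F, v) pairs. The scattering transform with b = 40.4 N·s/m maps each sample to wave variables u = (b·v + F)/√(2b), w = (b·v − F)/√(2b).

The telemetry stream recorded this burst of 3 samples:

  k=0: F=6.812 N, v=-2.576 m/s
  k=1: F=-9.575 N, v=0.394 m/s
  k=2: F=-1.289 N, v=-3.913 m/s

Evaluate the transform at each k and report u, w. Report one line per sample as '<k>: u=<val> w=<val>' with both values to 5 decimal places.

0: u=-10.81985 w=-12.33551
1: u=0.70560 w=2.83601
2: u=-17.73015 w=-17.44335

k=0: b·v=40.4×(-2.576)=-104.07040; √(2b)=8.98888; u=(-104.07040+6.812)/8.98888=-10.81985, w=(-104.07040−6.812)/8.98888=-12.33551
k=1: b·v=40.4×0.394=15.91760; √(2b)=8.98888; u=(15.91760+(-9.575))/8.98888=0.70560, w=(15.91760−(-9.575))/8.98888=2.83601
k=2: b·v=40.4×(-3.913)=-158.08520; √(2b)=8.98888; u=(-158.08520+(-1.289))/8.98888=-17.73015, w=(-158.08520−(-1.289))/8.98888=-17.44335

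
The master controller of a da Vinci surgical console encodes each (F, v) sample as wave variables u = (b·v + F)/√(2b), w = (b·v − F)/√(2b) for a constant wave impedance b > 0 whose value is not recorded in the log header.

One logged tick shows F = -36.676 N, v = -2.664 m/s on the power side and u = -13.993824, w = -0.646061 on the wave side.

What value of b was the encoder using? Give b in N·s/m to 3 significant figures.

u + w = -14.639885;  u + w = √(2b)·v, so √(2b) = -14.639885/(-2.664) = 5.495452.
b = (√(2b))²/2 = 30.199996/2 = 15.099998.
(Check via u − w = 2F/√(2b): u − w = -13.347763, 2F/√(2b) = -13.347764.)

b = 15.1 N·s/m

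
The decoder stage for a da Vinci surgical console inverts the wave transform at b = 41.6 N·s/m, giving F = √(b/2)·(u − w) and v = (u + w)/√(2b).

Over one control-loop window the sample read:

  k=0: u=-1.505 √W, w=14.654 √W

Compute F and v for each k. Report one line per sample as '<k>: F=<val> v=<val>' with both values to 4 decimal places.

k=0: u−w=-16.1590, u+w=13.1490; √(b/2)=4.5607, √(2b)=9.1214; F=4.5607×(-16.159)=-73.6964, v=13.1490/9.1214=1.4416

0: F=-73.6964 v=1.4416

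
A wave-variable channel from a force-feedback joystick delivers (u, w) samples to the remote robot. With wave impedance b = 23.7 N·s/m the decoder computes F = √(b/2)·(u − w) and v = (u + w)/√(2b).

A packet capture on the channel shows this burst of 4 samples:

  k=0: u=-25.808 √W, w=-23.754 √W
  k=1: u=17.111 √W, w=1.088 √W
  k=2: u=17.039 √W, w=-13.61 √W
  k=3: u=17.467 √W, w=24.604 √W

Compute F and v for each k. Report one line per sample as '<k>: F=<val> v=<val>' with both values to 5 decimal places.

0: F=-7.07065 v=-7.19879
1: F=55.15730 v=2.64337
2: F=105.50559 v=0.49806
3: F=-24.56829 v=6.11074

k=0: u−w=-2.05400, u+w=-49.56200; √(b/2)=3.44238, √(2b)=6.88477; F=3.44238×(-2.054)=-7.07065, v=-49.56200/6.88477=-7.19879
k=1: u−w=16.02300, u+w=18.19900; √(b/2)=3.44238, √(2b)=6.88477; F=3.44238×16.023=55.15730, v=18.19900/6.88477=2.64337
k=2: u−w=30.64900, u+w=3.42900; √(b/2)=3.44238, √(2b)=6.88477; F=3.44238×30.649=105.50559, v=3.42900/6.88477=0.49806
k=3: u−w=-7.13700, u+w=42.07100; √(b/2)=3.44238, √(2b)=6.88477; F=3.44238×(-7.137)=-24.56829, v=42.07100/6.88477=6.11074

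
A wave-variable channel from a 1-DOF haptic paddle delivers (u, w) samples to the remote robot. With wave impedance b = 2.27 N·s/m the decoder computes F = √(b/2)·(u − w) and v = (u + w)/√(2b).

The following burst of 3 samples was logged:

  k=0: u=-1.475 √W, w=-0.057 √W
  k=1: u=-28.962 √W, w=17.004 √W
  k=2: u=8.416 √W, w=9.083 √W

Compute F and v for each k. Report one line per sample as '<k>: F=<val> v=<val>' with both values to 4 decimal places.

0: F=-1.5107 v=-0.7190
1: F=-48.9705 v=-5.6122
2: F=-0.7106 v=8.2127

k=0: u−w=-1.4180, u+w=-1.5320; √(b/2)=1.0654, √(2b)=2.1307; F=1.0654×(-1.418)=-1.5107, v=-1.5320/2.1307=-0.7190
k=1: u−w=-45.9660, u+w=-11.9580; √(b/2)=1.0654, √(2b)=2.1307; F=1.0654×(-45.966)=-48.9705, v=-11.9580/2.1307=-5.6122
k=2: u−w=-0.6670, u+w=17.4990; √(b/2)=1.0654, √(2b)=2.1307; F=1.0654×(-0.667)=-0.7106, v=17.4990/2.1307=8.2127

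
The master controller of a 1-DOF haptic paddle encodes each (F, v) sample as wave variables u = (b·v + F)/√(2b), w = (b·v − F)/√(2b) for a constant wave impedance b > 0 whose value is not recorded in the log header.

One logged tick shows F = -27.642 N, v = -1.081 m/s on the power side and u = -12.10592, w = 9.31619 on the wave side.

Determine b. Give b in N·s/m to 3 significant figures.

u + w = -2.78973;  u + w = √(2b)·v, so √(2b) = -2.78973/(-1.081) = 2.58069.
b = (√(2b))²/2 = 6.65998/2 = 3.32999.
(Check via u − w = 2F/√(2b): u − w = -21.42211, 2F/√(2b) = -21.42215.)

b = 3.33 N·s/m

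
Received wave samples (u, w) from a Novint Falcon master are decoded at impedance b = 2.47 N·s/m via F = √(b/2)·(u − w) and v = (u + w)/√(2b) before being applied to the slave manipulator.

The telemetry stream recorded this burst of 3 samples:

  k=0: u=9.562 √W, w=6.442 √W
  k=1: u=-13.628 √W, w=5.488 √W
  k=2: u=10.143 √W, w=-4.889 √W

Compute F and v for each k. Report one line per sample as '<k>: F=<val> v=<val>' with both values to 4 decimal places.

0: F=3.4673 v=7.2005
1: F=-21.2437 v=-3.6624
2: F=16.7051 v=2.3639

k=0: u−w=3.1200, u+w=16.0040; √(b/2)=1.1113, √(2b)=2.2226; F=1.1113×3.12=3.4673, v=16.0040/2.2226=7.2005
k=1: u−w=-19.1160, u+w=-8.1400; √(b/2)=1.1113, √(2b)=2.2226; F=1.1113×(-19.116)=-21.2437, v=-8.1400/2.2226=-3.6624
k=2: u−w=15.0320, u+w=5.2540; √(b/2)=1.1113, √(2b)=2.2226; F=1.1113×15.032=16.7051, v=5.2540/2.2226=2.3639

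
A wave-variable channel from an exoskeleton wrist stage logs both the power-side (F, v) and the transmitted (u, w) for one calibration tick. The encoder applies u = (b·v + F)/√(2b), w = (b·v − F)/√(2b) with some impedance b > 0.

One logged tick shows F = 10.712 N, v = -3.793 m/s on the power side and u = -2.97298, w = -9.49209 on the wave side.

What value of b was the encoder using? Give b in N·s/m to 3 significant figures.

b = 5.4 N·s/m

u + w = -12.46507;  u + w = √(2b)·v, so √(2b) = -12.46507/(-3.793) = 3.28634.
b = (√(2b))²/2 = 10.80000/2 = 5.40000.
(Check via u − w = 2F/√(2b): u − w = 6.51911, 2F/√(2b) = 6.51912.)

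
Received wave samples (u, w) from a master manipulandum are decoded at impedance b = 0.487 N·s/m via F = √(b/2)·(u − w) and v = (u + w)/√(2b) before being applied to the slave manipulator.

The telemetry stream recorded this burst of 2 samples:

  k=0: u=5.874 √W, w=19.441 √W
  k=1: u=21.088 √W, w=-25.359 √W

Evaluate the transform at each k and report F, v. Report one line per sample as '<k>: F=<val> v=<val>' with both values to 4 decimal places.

0: F=-6.6947 v=25.6507
1: F=22.9196 v=-4.3276

k=0: u−w=-13.5670, u+w=25.3150; √(b/2)=0.4935, √(2b)=0.9869; F=0.4935×(-13.567)=-6.6947, v=25.3150/0.9869=25.6507
k=1: u−w=46.4470, u+w=-4.2710; √(b/2)=0.4935, √(2b)=0.9869; F=0.4935×46.447=22.9196, v=-4.2710/0.9869=-4.3276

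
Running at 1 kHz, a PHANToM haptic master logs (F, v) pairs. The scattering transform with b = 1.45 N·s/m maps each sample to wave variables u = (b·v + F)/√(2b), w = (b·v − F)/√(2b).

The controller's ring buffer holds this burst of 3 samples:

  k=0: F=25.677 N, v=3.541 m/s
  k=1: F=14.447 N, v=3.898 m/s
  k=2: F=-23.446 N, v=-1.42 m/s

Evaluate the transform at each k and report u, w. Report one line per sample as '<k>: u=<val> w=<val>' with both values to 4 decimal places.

0: u=18.0931 w=-12.0630
1: u=11.8026 w=-5.1645
2: u=-14.9771 w=12.5589

k=0: b·v=1.45×3.541=5.1344; √(2b)=1.7029; u=(5.1344+25.677)/1.7029=18.0931, w=(5.1344−25.677)/1.7029=-12.0630
k=1: b·v=1.45×3.898=5.6521; √(2b)=1.7029; u=(5.6521+14.447)/1.7029=11.8026, w=(5.6521−14.447)/1.7029=-5.1645
k=2: b·v=1.45×(-1.42)=-2.0590; √(2b)=1.7029; u=(-2.0590+(-23.446))/1.7029=-14.9771, w=(-2.0590−(-23.446))/1.7029=12.5589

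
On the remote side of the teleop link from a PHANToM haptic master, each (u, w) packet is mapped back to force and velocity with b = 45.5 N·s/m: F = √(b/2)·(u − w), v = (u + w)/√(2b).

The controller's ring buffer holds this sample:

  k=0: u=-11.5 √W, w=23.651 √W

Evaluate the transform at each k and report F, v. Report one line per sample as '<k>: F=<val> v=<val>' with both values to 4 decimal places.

0: F=-167.6596 v=1.2738

k=0: u−w=-35.1510, u+w=12.1510; √(b/2)=4.7697, √(2b)=9.5394; F=4.7697×(-35.151)=-167.6596, v=12.1510/9.5394=1.2738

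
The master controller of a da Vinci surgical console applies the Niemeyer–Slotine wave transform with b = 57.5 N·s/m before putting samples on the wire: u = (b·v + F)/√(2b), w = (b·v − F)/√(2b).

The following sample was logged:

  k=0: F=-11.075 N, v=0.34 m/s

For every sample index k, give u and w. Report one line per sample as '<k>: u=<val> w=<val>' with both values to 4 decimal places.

0: u=0.7903 w=2.8558

k=0: b·v=57.5×0.34=19.5500; √(2b)=10.7238; u=(19.5500+(-11.075))/10.7238=0.7903, w=(19.5500−(-11.075))/10.7238=2.8558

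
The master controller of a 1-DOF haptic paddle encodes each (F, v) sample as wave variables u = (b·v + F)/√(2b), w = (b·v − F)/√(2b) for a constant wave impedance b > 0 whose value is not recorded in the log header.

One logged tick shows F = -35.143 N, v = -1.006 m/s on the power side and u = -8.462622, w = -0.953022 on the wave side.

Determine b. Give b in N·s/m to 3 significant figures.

b = 43.8 N·s/m

u + w = -9.415644;  u + w = √(2b)·v, so √(2b) = -9.415644/(-1.006) = 9.359487.
b = (√(2b))²/2 = 87.599998/2 = 43.799999.
(Check via u − w = 2F/√(2b): u − w = -7.509600, 2F/√(2b) = -7.509600.)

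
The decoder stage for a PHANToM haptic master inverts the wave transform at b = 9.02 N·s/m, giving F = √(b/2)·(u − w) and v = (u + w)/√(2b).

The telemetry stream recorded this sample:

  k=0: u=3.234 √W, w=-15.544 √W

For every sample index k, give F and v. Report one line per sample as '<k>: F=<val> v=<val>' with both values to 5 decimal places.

0: F=39.87839 v=-2.89828

k=0: u−w=18.77800, u+w=-12.31000; √(b/2)=2.12368, √(2b)=4.24735; F=2.12368×18.778=39.87839, v=-12.31000/4.24735=-2.89828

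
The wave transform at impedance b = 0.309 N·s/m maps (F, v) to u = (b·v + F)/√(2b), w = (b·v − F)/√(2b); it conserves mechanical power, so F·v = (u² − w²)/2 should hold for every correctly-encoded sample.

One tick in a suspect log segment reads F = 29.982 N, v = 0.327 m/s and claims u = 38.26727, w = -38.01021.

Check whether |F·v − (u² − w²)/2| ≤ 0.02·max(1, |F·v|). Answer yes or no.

F·v = 29.982×0.327 = 9.80411 W.
(u² − w²)/2 = (1464.38395 − 1444.77606)/2 = 9.80394 W.
|Δ| = 0.00017;  2% of max(1, |F·v|) = 0.19608.

yes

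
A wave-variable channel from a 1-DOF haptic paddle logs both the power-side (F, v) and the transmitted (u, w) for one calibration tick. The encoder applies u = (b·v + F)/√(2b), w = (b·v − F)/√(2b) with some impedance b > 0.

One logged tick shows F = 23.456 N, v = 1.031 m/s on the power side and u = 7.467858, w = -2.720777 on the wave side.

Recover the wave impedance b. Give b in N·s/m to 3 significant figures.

b = 10.6 N·s/m

u + w = 4.747081;  u + w = √(2b)·v, so √(2b) = 4.747081/1.031 = 4.604346.
b = (√(2b))²/2 = 21.200005/2 = 10.600002.
(Check via u − w = 2F/√(2b): u − w = 10.188635, 2F/√(2b) = 10.188634.)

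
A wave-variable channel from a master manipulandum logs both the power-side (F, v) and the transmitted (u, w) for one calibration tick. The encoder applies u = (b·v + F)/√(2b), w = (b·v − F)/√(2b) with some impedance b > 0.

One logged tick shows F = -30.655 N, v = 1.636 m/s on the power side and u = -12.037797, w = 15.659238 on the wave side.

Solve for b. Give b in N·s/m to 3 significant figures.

b = 2.45 N·s/m

u + w = 3.621441;  u + w = √(2b)·v, so √(2b) = 3.621441/1.636 = 2.213595.
b = (√(2b))²/2 = 4.900002/2 = 2.450001.
(Check via u − w = 2F/√(2b): u − w = -27.697035, 2F/√(2b) = -27.697030.)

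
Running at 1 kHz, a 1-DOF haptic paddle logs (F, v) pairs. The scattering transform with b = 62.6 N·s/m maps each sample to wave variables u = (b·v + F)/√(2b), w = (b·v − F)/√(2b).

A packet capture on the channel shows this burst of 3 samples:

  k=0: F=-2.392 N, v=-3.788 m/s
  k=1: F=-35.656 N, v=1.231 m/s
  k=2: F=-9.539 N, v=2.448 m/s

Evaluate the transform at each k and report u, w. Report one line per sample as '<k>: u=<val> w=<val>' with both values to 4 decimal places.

k=0: b·v=62.6×(-3.788)=-237.1288; √(2b)=11.1893; u=(-237.1288+(-2.392))/11.1893=-21.4063, w=(-237.1288−(-2.392))/11.1893=-20.9787
k=1: b·v=62.6×1.231=77.0606; √(2b)=11.1893; u=(77.0606+(-35.656))/11.1893=3.7004, w=(77.0606−(-35.656))/11.1893=10.0736
k=2: b·v=62.6×2.448=153.2448; √(2b)=11.1893; u=(153.2448+(-9.539))/11.1893=12.8432, w=(153.2448−(-9.539))/11.1893=14.5482

0: u=-21.4063 w=-20.9787
1: u=3.7004 w=10.0736
2: u=12.8432 w=14.5482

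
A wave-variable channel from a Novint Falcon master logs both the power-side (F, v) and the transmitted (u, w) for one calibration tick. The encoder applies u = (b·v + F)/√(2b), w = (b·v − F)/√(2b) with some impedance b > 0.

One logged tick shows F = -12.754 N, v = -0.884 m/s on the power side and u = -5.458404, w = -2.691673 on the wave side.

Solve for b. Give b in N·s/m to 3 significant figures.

b = 42.5 N·s/m

u + w = -8.150077;  u + w = √(2b)·v, so √(2b) = -8.150077/(-0.884) = 9.219544.
b = (√(2b))²/2 = 84.999994/2 = 42.499997.
(Check via u − w = 2F/√(2b): u − w = -2.766731, 2F/√(2b) = -2.766731.)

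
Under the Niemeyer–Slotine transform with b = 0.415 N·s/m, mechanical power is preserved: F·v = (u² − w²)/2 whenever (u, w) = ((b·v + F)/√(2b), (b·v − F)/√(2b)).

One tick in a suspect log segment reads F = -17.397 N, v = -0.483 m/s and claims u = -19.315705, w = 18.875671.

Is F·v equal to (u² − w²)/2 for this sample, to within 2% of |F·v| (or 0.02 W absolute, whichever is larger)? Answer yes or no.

F·v = (-17.397)×(-0.483) = 8.402751 W.
(u² − w²)/2 = (373.096460 − 356.290956)/2 = 8.402752 W.
|Δ| = 0.000001;  2% of max(1, |F·v|) = 0.168055.

yes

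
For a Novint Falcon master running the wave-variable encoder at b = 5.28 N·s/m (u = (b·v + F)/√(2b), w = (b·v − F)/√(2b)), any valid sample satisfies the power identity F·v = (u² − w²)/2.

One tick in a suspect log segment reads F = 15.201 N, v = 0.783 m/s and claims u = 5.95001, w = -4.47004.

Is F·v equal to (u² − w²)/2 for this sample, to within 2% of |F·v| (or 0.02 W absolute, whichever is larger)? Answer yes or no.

no

F·v = 15.201×0.783 = 11.9024 W.
(u² − w²)/2 = (35.4026 − 19.9813)/2 = 7.7107 W.
|Δ| = 4.1917;  2% of max(1, |F·v|) = 0.2380.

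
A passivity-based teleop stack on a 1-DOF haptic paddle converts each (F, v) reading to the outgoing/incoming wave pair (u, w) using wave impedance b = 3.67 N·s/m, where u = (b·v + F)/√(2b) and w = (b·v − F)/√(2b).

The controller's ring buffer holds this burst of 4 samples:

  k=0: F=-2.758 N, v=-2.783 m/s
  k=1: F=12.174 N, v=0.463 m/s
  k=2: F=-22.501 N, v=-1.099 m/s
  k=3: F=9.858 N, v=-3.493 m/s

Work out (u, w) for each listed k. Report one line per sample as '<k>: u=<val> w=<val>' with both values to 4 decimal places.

0: u=-4.7879 w=-2.7519
1: u=5.1207 w=-3.8663
2: u=-9.7940 w=6.8165
3: u=-1.0930 w=-8.3703

k=0: b·v=3.67×(-2.783)=-10.2136; √(2b)=2.7092; u=(-10.2136+(-2.758))/2.7092=-4.7879, w=(-10.2136−(-2.758))/2.7092=-2.7519
k=1: b·v=3.67×0.463=1.6992; √(2b)=2.7092; u=(1.6992+12.174)/2.7092=5.1207, w=(1.6992−12.174)/2.7092=-3.8663
k=2: b·v=3.67×(-1.099)=-4.0333; √(2b)=2.7092; u=(-4.0333+(-22.501))/2.7092=-9.7940, w=(-4.0333−(-22.501))/2.7092=6.8165
k=3: b·v=3.67×(-3.493)=-12.8193; √(2b)=2.7092; u=(-12.8193+9.858)/2.7092=-1.0930, w=(-12.8193−9.858)/2.7092=-8.3703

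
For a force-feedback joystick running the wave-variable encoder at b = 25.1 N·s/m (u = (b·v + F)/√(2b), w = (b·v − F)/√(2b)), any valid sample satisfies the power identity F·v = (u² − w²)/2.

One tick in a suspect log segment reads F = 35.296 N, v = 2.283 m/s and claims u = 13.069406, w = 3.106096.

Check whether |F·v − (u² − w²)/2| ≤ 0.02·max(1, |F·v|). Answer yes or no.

yes

F·v = 35.296×2.283 = 80.580768 W.
(u² − w²)/2 = (170.809373 − 9.647832)/2 = 80.580770 W.
|Δ| = 0.000002;  2% of max(1, |F·v|) = 1.611615.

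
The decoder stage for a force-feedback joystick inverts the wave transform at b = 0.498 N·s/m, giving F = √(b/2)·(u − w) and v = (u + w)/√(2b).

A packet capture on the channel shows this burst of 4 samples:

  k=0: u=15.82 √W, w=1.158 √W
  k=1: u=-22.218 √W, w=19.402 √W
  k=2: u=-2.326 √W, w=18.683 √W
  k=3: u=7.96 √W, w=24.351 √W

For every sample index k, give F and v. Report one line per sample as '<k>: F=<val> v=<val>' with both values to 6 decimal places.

k=0: u−w=14.662000, u+w=16.978000; √(b/2)=0.498999, √(2b)=0.997998; F=0.498999×14.662=7.316323, v=16.978000/0.997998=17.012058
k=1: u−w=-41.620000, u+w=-2.816000; √(b/2)=0.498999, √(2b)=0.997998; F=0.498999×(-41.62)=-20.768338, v=-2.816000/0.997998=-2.821649
k=2: u−w=-21.009000, u+w=16.357000; √(b/2)=0.498999, √(2b)=0.997998; F=0.498999×(-21.009)=-10.483470, v=16.357000/0.997998=16.389812
k=3: u−w=-16.391000, u+w=32.311000; √(b/2)=0.498999, √(2b)=0.997998; F=0.498999×(-16.391)=-8.179093, v=32.311000/0.997998=32.375817

0: F=7.316323 v=17.012058
1: F=-20.768338 v=-2.821649
2: F=-10.483470 v=16.389812
3: F=-8.179093 v=32.375817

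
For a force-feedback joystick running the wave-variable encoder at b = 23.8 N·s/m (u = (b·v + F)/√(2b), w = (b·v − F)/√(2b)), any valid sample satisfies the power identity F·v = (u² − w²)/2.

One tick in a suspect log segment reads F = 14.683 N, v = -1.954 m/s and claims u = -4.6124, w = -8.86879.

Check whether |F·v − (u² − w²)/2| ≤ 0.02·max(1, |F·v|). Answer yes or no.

yes

F·v = 14.683×(-1.954) = -28.6906 W.
(u² − w²)/2 = (21.2742 − 78.6554)/2 = -28.6906 W.
|Δ| = 0.0000;  2% of max(1, |F·v|) = 0.5738.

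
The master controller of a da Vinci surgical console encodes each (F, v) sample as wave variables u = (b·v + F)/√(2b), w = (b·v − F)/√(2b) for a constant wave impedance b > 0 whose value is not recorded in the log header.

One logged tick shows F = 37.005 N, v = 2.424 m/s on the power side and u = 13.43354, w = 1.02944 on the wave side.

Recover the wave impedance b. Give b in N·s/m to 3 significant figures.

b = 17.8 N·s/m

u + w = 14.46298;  u + w = √(2b)·v, so √(2b) = 14.46298/2.424 = 5.96658.
b = (√(2b))²/2 = 35.60003/2 = 17.80001.
(Check via u − w = 2F/√(2b): u − w = 12.40410, 2F/√(2b) = 12.40410.)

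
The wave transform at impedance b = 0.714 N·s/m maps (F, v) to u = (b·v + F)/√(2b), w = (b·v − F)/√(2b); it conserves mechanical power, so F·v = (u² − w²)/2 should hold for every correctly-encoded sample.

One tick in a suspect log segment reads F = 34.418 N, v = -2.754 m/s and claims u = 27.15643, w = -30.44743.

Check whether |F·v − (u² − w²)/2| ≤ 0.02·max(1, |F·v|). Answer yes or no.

F·v = 34.418×(-2.754) = -94.78717 W.
(u² − w²)/2 = (737.47169 − 927.04599)/2 = -94.78715 W.
|Δ| = 0.00002;  2% of max(1, |F·v|) = 1.89574.

yes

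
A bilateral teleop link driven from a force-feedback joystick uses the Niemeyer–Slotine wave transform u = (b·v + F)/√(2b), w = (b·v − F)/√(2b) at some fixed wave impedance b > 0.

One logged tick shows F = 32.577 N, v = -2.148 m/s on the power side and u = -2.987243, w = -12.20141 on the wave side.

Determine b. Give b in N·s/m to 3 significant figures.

b = 25 N·s/m

u + w = -15.188653;  u + w = √(2b)·v, so √(2b) = -15.188653/(-2.148) = 7.071068.
b = (√(2b))²/2 = 49.999996/2 = 24.999998.
(Check via u − w = 2F/√(2b): u − w = 9.214167, 2F/√(2b) = 9.214167.)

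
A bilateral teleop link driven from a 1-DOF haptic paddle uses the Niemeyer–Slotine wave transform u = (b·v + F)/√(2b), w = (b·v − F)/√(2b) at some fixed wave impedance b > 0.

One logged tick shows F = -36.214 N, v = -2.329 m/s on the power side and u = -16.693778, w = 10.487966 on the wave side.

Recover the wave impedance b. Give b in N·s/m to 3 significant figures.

b = 3.55 N·s/m

u + w = -6.205812;  u + w = √(2b)·v, so √(2b) = -6.205812/(-2.329) = 2.664582.
b = (√(2b))²/2 = 7.099998/2 = 3.549999.
(Check via u − w = 2F/√(2b): u − w = -27.181744, 2F/√(2b) = -27.181747.)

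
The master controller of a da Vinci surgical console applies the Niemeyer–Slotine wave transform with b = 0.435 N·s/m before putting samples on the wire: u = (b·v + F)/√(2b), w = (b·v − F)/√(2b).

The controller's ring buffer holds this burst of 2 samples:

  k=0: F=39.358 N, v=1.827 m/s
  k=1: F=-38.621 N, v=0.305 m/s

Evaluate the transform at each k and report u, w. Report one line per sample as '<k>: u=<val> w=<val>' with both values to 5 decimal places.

k=0: b·v=0.435×1.827=0.79474; √(2b)=0.93274; u=(0.79474+39.358)/0.93274=43.04826, w=(0.79474−39.358)/0.93274=-41.34415
k=1: b·v=0.435×0.305=0.13267; √(2b)=0.93274; u=(0.13267+(-38.621))/0.93274=-41.26382, w=(0.13267−(-38.621))/0.93274=41.54830

0: u=43.04826 w=-41.34415
1: u=-41.26382 w=41.54830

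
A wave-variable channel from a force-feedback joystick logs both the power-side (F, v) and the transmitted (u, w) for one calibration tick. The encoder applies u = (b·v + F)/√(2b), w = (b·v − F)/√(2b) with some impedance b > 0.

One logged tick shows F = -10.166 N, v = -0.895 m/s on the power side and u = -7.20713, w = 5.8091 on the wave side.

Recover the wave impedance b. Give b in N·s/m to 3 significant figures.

b = 1.22 N·s/m

u + w = -1.3980;  u + w = √(2b)·v, so √(2b) = -1.3980/(-0.895) = 1.5620.
b = (√(2b))²/2 = 2.4400/2 = 1.2200.
(Check via u − w = 2F/√(2b): u − w = -13.0162, 2F/√(2b) = -13.0163.)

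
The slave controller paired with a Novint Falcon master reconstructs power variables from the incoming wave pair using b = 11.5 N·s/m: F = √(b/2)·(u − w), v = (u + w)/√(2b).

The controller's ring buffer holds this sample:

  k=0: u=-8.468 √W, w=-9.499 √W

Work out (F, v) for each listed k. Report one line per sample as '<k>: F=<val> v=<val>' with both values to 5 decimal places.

0: F=2.47225 v=-3.74638

k=0: u−w=1.03100, u+w=-17.96700; √(b/2)=2.39792, √(2b)=4.79583; F=2.39792×1.031=2.47225, v=-17.96700/4.79583=-3.74638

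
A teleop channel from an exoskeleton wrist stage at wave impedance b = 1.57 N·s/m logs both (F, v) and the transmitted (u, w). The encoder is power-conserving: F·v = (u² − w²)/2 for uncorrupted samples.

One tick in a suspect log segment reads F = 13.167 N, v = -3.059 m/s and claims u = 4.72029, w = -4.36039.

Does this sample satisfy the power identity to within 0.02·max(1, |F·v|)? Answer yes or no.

F·v = 13.167×(-3.059) = -40.27785 W.
(u² − w²)/2 = (22.28114 − 19.01300)/2 = 1.63407 W.
|Δ| = 41.91192;  2% of max(1, |F·v|) = 0.80556.

no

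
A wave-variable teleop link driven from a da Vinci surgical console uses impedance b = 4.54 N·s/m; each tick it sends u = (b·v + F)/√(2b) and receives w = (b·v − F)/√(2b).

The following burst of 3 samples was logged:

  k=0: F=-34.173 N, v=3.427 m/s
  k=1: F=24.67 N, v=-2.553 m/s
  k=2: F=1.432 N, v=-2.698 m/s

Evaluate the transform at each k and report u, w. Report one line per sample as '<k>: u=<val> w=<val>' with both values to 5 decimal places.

k=0: b·v=4.54×3.427=15.55858; √(2b)=3.01330; u=(15.55858+(-34.173))/3.01330=-6.17741, w=(15.55858−(-34.173))/3.01330=16.50400
k=1: b·v=4.54×(-2.553)=-11.59062; √(2b)=3.01330; u=(-11.59062+24.67)/3.01330=4.34054, w=(-11.59062−24.67)/3.01330=-12.03351
k=2: b·v=4.54×(-2.698)=-12.24892; √(2b)=3.01330; u=(-12.24892+1.432)/3.01330=-3.58972, w=(-12.24892−1.432)/3.01330=-4.54017

0: u=-6.17741 w=16.50400
1: u=4.34054 w=-12.03351
2: u=-3.58972 w=-4.54017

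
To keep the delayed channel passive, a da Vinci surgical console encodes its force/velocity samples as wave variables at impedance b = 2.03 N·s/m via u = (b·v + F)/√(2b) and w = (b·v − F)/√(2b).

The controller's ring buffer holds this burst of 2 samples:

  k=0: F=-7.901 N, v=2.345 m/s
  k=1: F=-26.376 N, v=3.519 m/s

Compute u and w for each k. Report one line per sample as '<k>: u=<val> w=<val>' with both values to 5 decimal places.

0: u=-1.55868 w=6.28372
1: u=-9.54489 w=16.63548

k=0: b·v=2.03×2.345=4.76035; √(2b)=2.01494; u=(4.76035+(-7.901))/2.01494=-1.55868, w=(4.76035−(-7.901))/2.01494=6.28372
k=1: b·v=2.03×3.519=7.14357; √(2b)=2.01494; u=(7.14357+(-26.376))/2.01494=-9.54489, w=(7.14357−(-26.376))/2.01494=16.63548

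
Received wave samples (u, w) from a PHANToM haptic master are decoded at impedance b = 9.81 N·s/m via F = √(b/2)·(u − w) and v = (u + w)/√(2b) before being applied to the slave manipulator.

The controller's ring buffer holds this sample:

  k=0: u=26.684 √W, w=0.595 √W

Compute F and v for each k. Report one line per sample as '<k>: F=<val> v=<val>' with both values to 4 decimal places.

k=0: u−w=26.0890, u+w=27.2790; √(b/2)=2.2147, √(2b)=4.4294; F=2.2147×26.089=57.7799, v=27.2790/4.4294=6.1586

0: F=57.7799 v=6.1586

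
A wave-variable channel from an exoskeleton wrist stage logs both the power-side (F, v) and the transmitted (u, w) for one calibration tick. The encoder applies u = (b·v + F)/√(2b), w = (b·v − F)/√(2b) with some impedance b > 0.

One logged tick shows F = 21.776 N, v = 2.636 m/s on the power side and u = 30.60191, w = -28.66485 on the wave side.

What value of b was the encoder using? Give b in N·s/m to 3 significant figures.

u + w = 1.93706;  u + w = √(2b)·v, so √(2b) = 1.93706/2.636 = 0.73485.
b = (√(2b))²/2 = 0.54000/2 = 0.27000.
(Check via u − w = 2F/√(2b): u − w = 59.26676, 2F/√(2b) = 59.26666.)

b = 0.27 N·s/m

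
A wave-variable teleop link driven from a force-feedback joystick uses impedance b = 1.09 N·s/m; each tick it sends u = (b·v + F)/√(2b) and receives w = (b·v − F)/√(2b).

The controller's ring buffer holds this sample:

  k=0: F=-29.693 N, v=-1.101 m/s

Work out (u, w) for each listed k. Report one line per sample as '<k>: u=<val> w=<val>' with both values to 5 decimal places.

k=0: b·v=1.09×(-1.101)=-1.20009; √(2b)=1.47648; u=(-1.20009+(-29.693))/1.47648=-20.92344, w=(-1.20009−(-29.693))/1.47648=19.29783

0: u=-20.92344 w=19.29783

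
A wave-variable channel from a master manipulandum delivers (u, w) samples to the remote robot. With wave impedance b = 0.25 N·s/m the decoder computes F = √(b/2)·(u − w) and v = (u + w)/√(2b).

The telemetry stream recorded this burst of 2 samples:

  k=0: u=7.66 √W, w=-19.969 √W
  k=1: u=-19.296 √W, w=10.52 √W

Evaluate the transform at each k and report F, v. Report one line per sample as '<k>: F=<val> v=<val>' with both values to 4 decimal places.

0: F=9.7683 v=-17.4076
1: F=-10.5415 v=-12.4111

k=0: u−w=27.6290, u+w=-12.3090; √(b/2)=0.3536, √(2b)=0.7071; F=0.3536×27.629=9.7683, v=-12.3090/0.7071=-17.4076
k=1: u−w=-29.8160, u+w=-8.7760; √(b/2)=0.3536, √(2b)=0.7071; F=0.3536×(-29.816)=-10.5415, v=-8.7760/0.7071=-12.4111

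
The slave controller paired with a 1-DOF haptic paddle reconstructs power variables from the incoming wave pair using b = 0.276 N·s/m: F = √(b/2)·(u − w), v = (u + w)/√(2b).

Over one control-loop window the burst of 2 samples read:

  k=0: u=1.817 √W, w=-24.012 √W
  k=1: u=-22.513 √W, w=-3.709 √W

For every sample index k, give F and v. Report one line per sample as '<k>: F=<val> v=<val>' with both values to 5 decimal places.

0: F=9.59505 v=-29.87347
1: F=-6.98538 v=-35.29363

k=0: u−w=25.82900, u+w=-22.19500; √(b/2)=0.37148, √(2b)=0.74297; F=0.37148×25.829=9.59505, v=-22.19500/0.74297=-29.87347
k=1: u−w=-18.80400, u+w=-26.22200; √(b/2)=0.37148, √(2b)=0.74297; F=0.37148×(-18.804)=-6.98538, v=-26.22200/0.74297=-35.29363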